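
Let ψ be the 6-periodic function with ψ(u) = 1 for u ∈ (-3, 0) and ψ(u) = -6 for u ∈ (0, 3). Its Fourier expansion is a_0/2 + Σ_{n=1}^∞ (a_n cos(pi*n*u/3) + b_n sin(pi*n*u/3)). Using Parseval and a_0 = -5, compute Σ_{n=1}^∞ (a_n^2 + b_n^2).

49/2

Parseval: a_0^2/2 + Σ_{n≥1} (a_n^2+b_n^2) = 1/3 ∫_{-3}^{3} ψ(u)^2 du = 37.
Subtract a_0^2/2 = 25/2: Σ (a_n^2+b_n^2) = 49/2.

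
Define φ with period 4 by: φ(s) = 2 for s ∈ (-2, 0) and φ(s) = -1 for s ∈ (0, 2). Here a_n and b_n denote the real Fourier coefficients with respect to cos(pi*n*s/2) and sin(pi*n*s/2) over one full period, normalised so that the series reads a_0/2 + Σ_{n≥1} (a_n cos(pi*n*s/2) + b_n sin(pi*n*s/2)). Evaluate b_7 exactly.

-6/(7*pi)

b_7 = 1/2 ∫_{-2}^{2} φ(s) sin(7*pi*s/2) ds.
Split the integral at the breakpoints.
Directly, an antiderivative of (2) sin(7*pi*s/2) is -4*cos(7*pi*s/2)/(7*pi); evaluating from -2 to 0: ∫_{-2}^{0} (2) sin(7*pi*s/2) ds = (-4/(7*pi)) - (4/(7*pi)) = -8/(7*pi).
Directly, an antiderivative of (-1) sin(7*pi*s/2) is 2*cos(7*pi*s/2)/(7*pi); evaluating from 0 to 2: ∫_{0}^{2} (-1) sin(7*pi*s/2) ds = (-2/(7*pi)) - (2/(7*pi)) = -4/(7*pi).
Summing the pieces and multiplying by (1/2) gives b_7 = -6/(7*pi).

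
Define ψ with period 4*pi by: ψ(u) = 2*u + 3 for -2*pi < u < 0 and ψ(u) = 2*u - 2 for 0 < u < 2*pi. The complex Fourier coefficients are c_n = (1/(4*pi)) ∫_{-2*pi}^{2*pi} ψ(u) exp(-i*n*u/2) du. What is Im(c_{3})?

Since ψ is real-valued, Im(c_{3}) = -(1/(4*pi)) ∫_{-2*pi}^{2*pi} ψ(u) sin(3*u/2) du = -b_{3}/2.
Split the integral at the breakpoints.
Integrating by parts (boundary term plus one more integral), an antiderivative of (2*u + 3) sin(3*u/2) is -4*u*cos(3*u/2)/3 + 8*sin(3*u/2)/9 - 2*cos(3*u/2); evaluating from -2*pi to 0: ∫_{-2*pi}^{0} (2*u + 3) sin(3*u/2) du = (-2) - (2 - 8*pi/3) = -4 + 8*pi/3.
Integrating by parts (boundary term plus one more integral), an antiderivative of (2*u - 2) sin(3*u/2) is -4*u*cos(3*u/2)/3 + 8*sin(3*u/2)/9 + 4*cos(3*u/2)/3; evaluating from 0 to 2*pi: ∫_{0}^{2*pi} (2*u - 2) sin(3*u/2) du = (-4/3 + 8*pi/3) - (4/3) = -8/3 + 8*pi/3.
So ∫_{-2*pi}^{2*pi} ψ(u) sin(3*u/2) du = -20/3 + 16*pi/3.
Hence Im(c_{3}) = (-1/(4*pi))·(-20/3 + 16*pi/3) = (5 - 4*pi)/(3*pi).

(5 - 4*pi)/(3*pi)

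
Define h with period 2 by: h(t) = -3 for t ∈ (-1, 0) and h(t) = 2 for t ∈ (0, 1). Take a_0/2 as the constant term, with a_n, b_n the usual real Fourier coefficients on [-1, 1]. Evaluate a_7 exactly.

a_7 = ∫_{-1}^{1} h(t) cos(7*pi*t) dt.
Split the integral at the breakpoints.
Directly, an antiderivative of (-3) cos(7*pi*t) is -3*sin(7*pi*t)/(7*pi); evaluating from -1 to 0: ∫_{-1}^{0} (-3) cos(7*pi*t) dt = (0) - (0) = 0.
Directly, an antiderivative of (2) cos(7*pi*t) is 2*sin(7*pi*t)/(7*pi); evaluating from 0 to 1: ∫_{0}^{1} (2) cos(7*pi*t) dt = (0) - (0) = 0.
Summing the pieces gives a_7 = 0.

0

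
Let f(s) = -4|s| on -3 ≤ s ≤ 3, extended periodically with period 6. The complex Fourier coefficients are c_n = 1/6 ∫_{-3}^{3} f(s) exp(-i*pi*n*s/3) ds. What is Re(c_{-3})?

Since f is real-valued, Re(c_{-3}) = 1/6 ∫_{-3}^{3} f(s) cos(-pi*s) ds = a_{3}/2.
f is even and cos(-pi*s) is even, so the integrand is even: ∫_{-3}^{3} f(s) cos(-pi*s) ds = 2∫_0^{3} f(s) cos(-pi*s) ds.
Integrating by parts (boundary term plus one more integral), an antiderivative of (-4*s) cos(-pi*s) is -4*s*sin(pi*s)/pi - 4*cos(pi*s)/pi**2; evaluating from 0 to 3: ∫_{0}^{3} (-4*s) cos(-pi*s) ds = (4/pi**2) - (-4/pi**2) = 8/pi**2.
So ∫_{-3}^{3} f(s) cos(-pi*s) ds = 16/pi**2.
Hence Re(c_{-3}) = (1/6)·(16/pi**2) = 8/(3*pi**2).

8/(3*pi**2)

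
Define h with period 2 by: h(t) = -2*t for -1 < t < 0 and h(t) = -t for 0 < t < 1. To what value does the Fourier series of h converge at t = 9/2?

t = 9/2 differs from t = 1/2 by 2 full period(s), and the series is 2-periodic.
h is continuous at t = 1/2 with value -1/2, so the series converges to -1/2 there.

-1/2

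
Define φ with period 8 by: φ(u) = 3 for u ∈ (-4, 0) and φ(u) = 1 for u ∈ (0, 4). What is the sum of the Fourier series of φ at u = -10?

3

u = -10 differs from u = -2 by -1 full period(s), and the series is 8-periodic.
φ is continuous at u = -2 with value 3, so the series converges to 3 there.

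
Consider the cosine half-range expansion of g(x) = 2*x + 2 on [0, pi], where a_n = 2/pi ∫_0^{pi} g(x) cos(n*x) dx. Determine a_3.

-8/(9*pi)

a_3 = 2/pi ∫_0^{pi} (2*x + 2) cos(3*x) dx.
Integrating by parts (boundary term plus one more integral), an antiderivative of (2*x + 2) cos(3*x) is 2*x*sin(3*x)/3 + 2*sin(3*x)/3 + 2*cos(3*x)/9; evaluating from 0 to pi: ∫_{0}^{pi} (2*x + 2) cos(3*x) dx = (-2/9) - (2/9) = -4/9.
Hence a_3 = (2/pi)·(-4/9) = -8/(9*pi).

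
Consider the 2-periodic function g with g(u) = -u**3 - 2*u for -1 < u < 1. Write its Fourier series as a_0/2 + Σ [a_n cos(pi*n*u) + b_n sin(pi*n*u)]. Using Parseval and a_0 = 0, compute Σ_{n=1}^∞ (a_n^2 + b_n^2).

Parseval: a_0^2/2 + Σ_{n≥1} (a_n^2+b_n^2) = ∫_{-1}^{1} g(u)^2 du = 478/105.
Subtract a_0^2/2 = 0: Σ (a_n^2+b_n^2) = 478/105.

478/105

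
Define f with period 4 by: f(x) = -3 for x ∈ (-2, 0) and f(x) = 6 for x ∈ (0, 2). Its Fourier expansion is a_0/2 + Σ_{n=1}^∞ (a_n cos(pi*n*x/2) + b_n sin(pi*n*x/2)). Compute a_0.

3

a_0 = 1/2 ∫_{-2}^{2} f(x) dx = 1/2 · (6) = 3.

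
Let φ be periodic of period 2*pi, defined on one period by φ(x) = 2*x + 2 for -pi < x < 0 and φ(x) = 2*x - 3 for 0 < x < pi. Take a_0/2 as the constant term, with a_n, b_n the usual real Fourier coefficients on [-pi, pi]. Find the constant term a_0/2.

-1/2

a_0 = 1/pi ∫_{-pi}^{pi} φ(x) dx = 1/pi · (-pi) = -1.
So the constant term a_0/2 = -1/2.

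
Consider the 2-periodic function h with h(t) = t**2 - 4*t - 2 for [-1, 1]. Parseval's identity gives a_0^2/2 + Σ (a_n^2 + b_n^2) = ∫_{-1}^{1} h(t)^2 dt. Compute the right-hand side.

∫_{-1}^{1} h(t)^2 dt = 82/5.

82/5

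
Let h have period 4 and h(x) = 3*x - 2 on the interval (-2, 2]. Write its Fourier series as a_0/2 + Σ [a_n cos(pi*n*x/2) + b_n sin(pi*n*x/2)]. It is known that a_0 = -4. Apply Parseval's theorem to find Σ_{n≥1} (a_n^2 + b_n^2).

Parseval: a_0^2/2 + Σ_{n≥1} (a_n^2+b_n^2) = 1/2 ∫_{-2}^{2} h(x)^2 dx = 32.
Subtract a_0^2/2 = 8: Σ (a_n^2+b_n^2) = 24.

24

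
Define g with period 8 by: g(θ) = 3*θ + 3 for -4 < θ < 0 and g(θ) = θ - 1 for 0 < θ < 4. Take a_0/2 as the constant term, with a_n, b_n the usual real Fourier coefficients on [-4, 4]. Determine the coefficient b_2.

b_2 = 1/4 ∫_{-4}^{4} g(θ) sin(pi*θ/2) dθ.
Split the integral at the breakpoints.
Integrating by parts (boundary term plus one more integral), an antiderivative of (3*θ + 3) sin(pi*θ/2) is -6*θ*cos(pi*θ/2)/pi + 12*sin(pi*θ/2)/pi**2 - 6*cos(pi*θ/2)/pi; evaluating from -4 to 0: ∫_{-4}^{0} (3*θ + 3) sin(pi*θ/2) dθ = (-6/pi) - (18/pi) = -24/pi.
Integrating by parts (boundary term plus one more integral), an antiderivative of (θ - 1) sin(pi*θ/2) is -2*θ*cos(pi*θ/2)/pi + 4*sin(pi*θ/2)/pi**2 + 2*cos(pi*θ/2)/pi; evaluating from 0 to 4: ∫_{0}^{4} (θ - 1) sin(pi*θ/2) dθ = (-6/pi) - (2/pi) = -8/pi.
Summing the pieces and multiplying by (1/4) gives b_2 = -8/pi.

-8/pi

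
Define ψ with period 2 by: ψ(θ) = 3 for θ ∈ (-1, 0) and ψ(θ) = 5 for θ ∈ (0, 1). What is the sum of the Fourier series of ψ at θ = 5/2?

θ = 5/2 differs from θ = 1/2 by 1 full period(s), and the series is 2-periodic.
ψ is continuous at θ = 1/2 with value 5, so the series converges to 5 there.

5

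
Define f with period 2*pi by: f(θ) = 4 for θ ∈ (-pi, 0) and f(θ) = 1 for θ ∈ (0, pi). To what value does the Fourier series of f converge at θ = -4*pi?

θ = -4*pi differs from θ = 0 by -2 full period(s), and the series is 2*pi-periodic.
At θ = 0 the one-sided limits are f(0^-) = 4 and f(0^+) = 1.
By Dirichlet's theorem the series converges to their average, [(4) + (1)]/2 = 5/2.

5/2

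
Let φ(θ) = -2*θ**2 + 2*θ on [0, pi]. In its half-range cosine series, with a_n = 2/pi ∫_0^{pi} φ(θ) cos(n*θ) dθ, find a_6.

a_6 = 2/pi ∫_0^{pi} (-2*θ**2 + 2*θ) cos(6*θ) dθ.
Integrating by parts twice (tabular method), an antiderivative of (-2*θ**2 + 2*θ) cos(6*θ) is -θ**2*sin(6*θ)/3 + θ*sin(6*θ)/3 - θ*cos(6*θ)/9 + sin(6*θ)/54 + cos(6*θ)/18; evaluating from 0 to pi: ∫_{0}^{pi} (-2*θ**2 + 2*θ) cos(6*θ) dθ = (1/18 - pi/9) - (1/18) = -pi/9.
Hence a_6 = (2/pi)·(-pi/9) = -2/9.

-2/9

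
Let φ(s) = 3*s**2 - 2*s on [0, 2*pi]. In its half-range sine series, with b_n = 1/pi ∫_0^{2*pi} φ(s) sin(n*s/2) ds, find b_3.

-8/3 - 32/(9*pi) + 8*pi

b_3 = 1/pi ∫_0^{2*pi} (3*s**2 - 2*s) sin(3*s/2) ds.
Integrating by parts twice (tabular method), an antiderivative of (3*s**2 - 2*s) sin(3*s/2) is -2*s**2*cos(3*s/2) + 8*s*sin(3*s/2)/3 + 4*s*cos(3*s/2)/3 - 8*sin(3*s/2)/9 + 16*cos(3*s/2)/9; evaluating from 0 to 2*pi: ∫_{0}^{2*pi} (3*s**2 - 2*s) sin(3*s/2) ds = (-8*pi/3 - 16/9 + 8*pi**2) - (16/9) = -8*pi/3 - 32/9 + 8*pi**2.
Hence b_3 = (1/pi)·(-8*pi/3 - 32/9 + 8*pi**2) = -8/3 - 32/(9*pi) + 8*pi.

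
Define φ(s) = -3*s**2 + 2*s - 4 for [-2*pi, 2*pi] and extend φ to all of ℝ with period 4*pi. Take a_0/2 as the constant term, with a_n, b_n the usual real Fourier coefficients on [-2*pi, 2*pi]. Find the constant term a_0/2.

-4*pi**2 - 4

a_0 = (1/(2*pi)) ∫_{-2*pi}^{2*pi} φ(s) ds = (1/(2*pi)) · (-16*pi*(1 + pi**2)) = -8*pi**2 - 8.
So the constant term a_0/2 = -4*pi**2 - 4.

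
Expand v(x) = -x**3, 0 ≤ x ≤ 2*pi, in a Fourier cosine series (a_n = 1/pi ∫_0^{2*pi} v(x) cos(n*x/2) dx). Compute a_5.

a_5 = 1/pi ∫_0^{2*pi} (-x**3) cos(5*x/2) dx.
Integrating by parts three times (tabular method), an antiderivative of (-x**3) cos(5*x/2) is -2*x**3*sin(5*x/2)/5 - 12*x**2*cos(5*x/2)/25 + 48*x*sin(5*x/2)/125 + 96*cos(5*x/2)/625; evaluating from 0 to 2*pi: ∫_{0}^{2*pi} (-x**3) cos(5*x/2) dx = (-96/625 + 48*pi**2/25) - (96/625) = -192/625 + 48*pi**2/25.
Hence a_5 = (1/pi)·(-192/625 + 48*pi**2/25) = 48*(-4 + 25*pi**2)/(625*pi).

48*(-4 + 25*pi**2)/(625*pi)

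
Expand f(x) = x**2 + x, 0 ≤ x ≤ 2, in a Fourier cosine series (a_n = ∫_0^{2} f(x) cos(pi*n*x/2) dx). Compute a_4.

a_4 = ∫_0^{2} (x**2 + x) cos(2*pi*x) dx.
Integrating by parts twice (tabular method), an antiderivative of (x**2 + x) cos(2*pi*x) is x**2*sin(2*pi*x)/(2*pi) + x*sin(2*pi*x)/(2*pi) + x*cos(2*pi*x)/(2*pi**2) - sin(2*pi*x)/(4*pi**3) + cos(2*pi*x)/(4*pi**2); evaluating from 0 to 2: ∫_{0}^{2} (x**2 + x) cos(2*pi*x) dx = (5/(4*pi**2)) - (1/(4*pi**2)) = pi**(-2).
Hence a_4 = pi**(-2).

pi**(-2)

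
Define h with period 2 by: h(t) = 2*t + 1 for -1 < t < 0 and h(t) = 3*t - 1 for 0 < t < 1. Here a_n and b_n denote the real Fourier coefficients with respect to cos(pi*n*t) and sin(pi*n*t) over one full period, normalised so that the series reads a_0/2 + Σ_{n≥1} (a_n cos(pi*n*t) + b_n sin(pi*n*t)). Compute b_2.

-5/(2*pi)

b_2 = ∫_{-1}^{1} h(t) sin(2*pi*t) dt.
Split the integral at the breakpoints.
Integrating by parts (boundary term plus one more integral), an antiderivative of (2*t + 1) sin(2*pi*t) is -t*cos(2*pi*t)/pi + sin(2*pi*t)/(2*pi**2) - cos(2*pi*t)/(2*pi); evaluating from -1 to 0: ∫_{-1}^{0} (2*t + 1) sin(2*pi*t) dt = (-1/(2*pi)) - (1/(2*pi)) = -1/pi.
Integrating by parts (boundary term plus one more integral), an antiderivative of (3*t - 1) sin(2*pi*t) is -3*t*cos(2*pi*t)/(2*pi) + 3*sin(2*pi*t)/(4*pi**2) + cos(2*pi*t)/(2*pi); evaluating from 0 to 1: ∫_{0}^{1} (3*t - 1) sin(2*pi*t) dt = (-1/pi) - (1/(2*pi)) = -3/(2*pi).
Summing the pieces gives b_2 = -5/(2*pi).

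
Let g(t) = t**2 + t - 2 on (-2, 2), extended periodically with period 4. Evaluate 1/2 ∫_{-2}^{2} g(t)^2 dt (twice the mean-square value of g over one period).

32/5

1/2 ∫_{-2}^{2} g(t)^2 dt = 1/2 · (64/5) = 32/5.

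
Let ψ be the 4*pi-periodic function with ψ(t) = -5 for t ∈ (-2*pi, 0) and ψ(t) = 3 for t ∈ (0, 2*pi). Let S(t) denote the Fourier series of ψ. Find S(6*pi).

-1

t = 6*pi differs from t = -2*pi by 2 full period(s), and the series is 4*pi-periodic.
At t = -2*pi the one-sided limits are ψ(-2*pi^-) = 3 and ψ(-2*pi^+) = -5.
By Dirichlet's theorem the series converges to their average, [(3) + (-5)]/2 = -1.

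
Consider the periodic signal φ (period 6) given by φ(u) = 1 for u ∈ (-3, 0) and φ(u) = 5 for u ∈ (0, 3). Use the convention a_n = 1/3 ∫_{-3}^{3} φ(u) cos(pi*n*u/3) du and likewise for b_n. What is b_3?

8/(3*pi)

b_3 = 1/3 ∫_{-3}^{3} φ(u) sin(pi*u) du.
Split the integral at the breakpoints.
Directly, an antiderivative of (1) sin(pi*u) is -cos(pi*u)/pi; evaluating from -3 to 0: ∫_{-3}^{0} (1) sin(pi*u) du = (-1/pi) - (1/pi) = -2/pi.
Directly, an antiderivative of (5) sin(pi*u) is -5*cos(pi*u)/pi; evaluating from 0 to 3: ∫_{0}^{3} (5) sin(pi*u) du = (5/pi) - (-5/pi) = 10/pi.
Summing the pieces and multiplying by (1/3) gives b_3 = 8/(3*pi).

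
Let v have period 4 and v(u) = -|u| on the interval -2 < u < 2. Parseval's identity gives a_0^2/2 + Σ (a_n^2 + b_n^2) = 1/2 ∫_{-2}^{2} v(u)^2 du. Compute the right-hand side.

1/2 ∫_{-2}^{2} v(u)^2 du = 1/2 · (16/3) = 8/3.

8/3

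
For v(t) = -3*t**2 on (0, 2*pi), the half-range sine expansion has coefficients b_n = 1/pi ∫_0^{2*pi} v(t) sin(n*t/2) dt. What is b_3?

-8*pi + 32/(9*pi)

b_3 = 1/pi ∫_0^{2*pi} (-3*t**2) sin(3*t/2) dt.
Integrating by parts twice (tabular method), an antiderivative of (-3*t**2) sin(3*t/2) is 2*t**2*cos(3*t/2) - 8*t*sin(3*t/2)/3 - 16*cos(3*t/2)/9; evaluating from 0 to 2*pi: ∫_{0}^{2*pi} (-3*t**2) sin(3*t/2) dt = (16/9 - 8*pi**2) - (-16/9) = 32/9 - 8*pi**2.
Hence b_3 = (1/pi)·(32/9 - 8*pi**2) = -8*pi + 32/(9*pi).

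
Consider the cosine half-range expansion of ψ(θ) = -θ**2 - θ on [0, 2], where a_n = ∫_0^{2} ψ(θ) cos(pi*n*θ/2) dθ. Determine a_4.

-1/pi**2

a_4 = ∫_0^{2} (-θ**2 - θ) cos(2*pi*θ) dθ.
Integrating by parts twice (tabular method), an antiderivative of (-θ**2 - θ) cos(2*pi*θ) is -θ**2*sin(2*pi*θ)/(2*pi) - θ*sin(2*pi*θ)/(2*pi) - θ*cos(2*pi*θ)/(2*pi**2) + sin(2*pi*θ)/(4*pi**3) - cos(2*pi*θ)/(4*pi**2); evaluating from 0 to 2: ∫_{0}^{2} (-θ**2 - θ) cos(2*pi*θ) dθ = (-5/(4*pi**2)) - (-1/(4*pi**2)) = -1/pi**2.
Hence a_4 = -1/pi**2.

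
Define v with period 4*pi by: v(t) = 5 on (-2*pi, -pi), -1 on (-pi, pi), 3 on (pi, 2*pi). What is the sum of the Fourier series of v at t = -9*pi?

t = -9*pi differs from t = -pi by -2 full period(s), and the series is 4*pi-periodic.
At t = -pi the one-sided limits are v(-pi^-) = 5 and v(-pi^+) = -1.
By Dirichlet's theorem the series converges to their average, [(5) + (-1)]/2 = 2.

2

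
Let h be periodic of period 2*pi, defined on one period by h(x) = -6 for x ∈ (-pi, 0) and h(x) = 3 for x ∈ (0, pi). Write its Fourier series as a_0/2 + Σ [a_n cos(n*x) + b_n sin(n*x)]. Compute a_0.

-3

a_0 = 1/pi ∫_{-pi}^{pi} h(x) dx = 1/pi · (-3*pi) = -3.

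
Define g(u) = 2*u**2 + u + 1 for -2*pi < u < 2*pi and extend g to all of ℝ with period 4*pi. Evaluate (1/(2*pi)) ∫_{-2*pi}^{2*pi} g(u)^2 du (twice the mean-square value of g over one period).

2 + 40*pi**2/3 + 128*pi**4/5

(1/(2*pi)) ∫_{-2*pi}^{2*pi} g(u)^2 du = (1/(2*pi)) · (4*pi*(15 + 100*pi**2 + 192*pi**4)/15) = 2 + 40*pi**2/3 + 128*pi**4/5.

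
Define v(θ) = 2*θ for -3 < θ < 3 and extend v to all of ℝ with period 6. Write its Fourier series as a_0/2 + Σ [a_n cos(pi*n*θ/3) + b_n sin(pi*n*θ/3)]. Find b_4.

b_4 = 1/3 ∫_{-3}^{3} v(θ) sin(4*pi*θ/3) dθ.
v is odd and sin(4*pi*θ/3) is odd, so the integrand is even and b_4 = 2/3 ∫_0^{3} v(θ) sin(4*pi*θ/3) dθ.
Integrating by parts (boundary term plus one more integral), an antiderivative of (2*θ) sin(4*pi*θ/3) is -3*θ*cos(4*pi*θ/3)/(2*pi) + 9*sin(4*pi*θ/3)/(8*pi**2); evaluating from 0 to 3: ∫_{0}^{3} (2*θ) sin(4*pi*θ/3) dθ = (-9/(2*pi)) - (0) = -9/(2*pi).
Hence b_4 = (2/3)·(-9/(2*pi)) = -3/pi.

-3/pi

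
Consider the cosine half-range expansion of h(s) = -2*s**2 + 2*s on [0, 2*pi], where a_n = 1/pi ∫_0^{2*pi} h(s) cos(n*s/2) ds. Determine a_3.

16*(-1 + 2*pi)/(9*pi)

a_3 = 1/pi ∫_0^{2*pi} (-2*s**2 + 2*s) cos(3*s/2) ds.
Integrating by parts twice (tabular method), an antiderivative of (-2*s**2 + 2*s) cos(3*s/2) is -4*s**2*sin(3*s/2)/3 + 4*s*sin(3*s/2)/3 - 16*s*cos(3*s/2)/9 + 32*sin(3*s/2)/27 + 8*cos(3*s/2)/9; evaluating from 0 to 2*pi: ∫_{0}^{2*pi} (-2*s**2 + 2*s) cos(3*s/2) ds = (-8/9 + 32*pi/9) - (8/9) = -16/9 + 32*pi/9.
Hence a_3 = (1/pi)·(-16/9 + 32*pi/9) = 16*(-1 + 2*pi)/(9*pi).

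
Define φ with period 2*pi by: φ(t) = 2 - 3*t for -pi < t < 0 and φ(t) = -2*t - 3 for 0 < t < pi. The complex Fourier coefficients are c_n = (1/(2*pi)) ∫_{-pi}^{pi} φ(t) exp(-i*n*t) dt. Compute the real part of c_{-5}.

Since φ is real-valued, Re(c_{-5}) = (1/(2*pi)) ∫_{-pi}^{pi} φ(t) cos(-5*t) dt = a_{5}/2.
Split the integral at the breakpoints.
Integrating by parts (boundary term plus one more integral), an antiderivative of (2 - 3*t) cos(-5*t) is -3*t*sin(5*t)/5 + 2*sin(5*t)/5 - 3*cos(5*t)/25; evaluating from -pi to 0: ∫_{-pi}^{0} (2 - 3*t) cos(-5*t) dt = (-3/25) - (3/25) = -6/25.
Integrating by parts (boundary term plus one more integral), an antiderivative of (-2*t - 3) cos(-5*t) is -2*t*sin(5*t)/5 - 3*sin(5*t)/5 - 2*cos(5*t)/25; evaluating from 0 to pi: ∫_{0}^{pi} (-2*t - 3) cos(-5*t) dt = (2/25) - (-2/25) = 4/25.
So ∫_{-pi}^{pi} φ(t) cos(-5*t) dt = -2/25.
Hence Re(c_{-5}) = (1/(2*pi))·(-2/25) = -1/(25*pi).

-1/(25*pi)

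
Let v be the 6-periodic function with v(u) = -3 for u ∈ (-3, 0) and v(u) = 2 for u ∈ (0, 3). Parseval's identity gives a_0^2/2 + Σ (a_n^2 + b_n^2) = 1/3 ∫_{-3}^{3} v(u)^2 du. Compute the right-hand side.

13

1/3 ∫_{-3}^{3} v(u)^2 du = 1/3 · (39) = 13.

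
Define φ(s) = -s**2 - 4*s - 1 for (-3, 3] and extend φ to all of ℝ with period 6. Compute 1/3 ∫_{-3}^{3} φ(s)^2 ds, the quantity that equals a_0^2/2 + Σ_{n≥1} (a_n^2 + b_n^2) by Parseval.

1/3 ∫_{-3}^{3} φ(s)^2 ds = 1/3 · (2136/5) = 712/5.

712/5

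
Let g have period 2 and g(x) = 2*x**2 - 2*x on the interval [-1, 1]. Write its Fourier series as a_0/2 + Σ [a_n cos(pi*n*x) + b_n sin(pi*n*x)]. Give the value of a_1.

-8/pi**2

a_1 = ∫_{-1}^{1} g(x) cos(pi*x) dx.
Integrating by parts twice (tabular method), an antiderivative of (2*x**2 - 2*x) cos(pi*x) is 2*x**2*sin(pi*x)/pi - 2*x*sin(pi*x)/pi + 4*x*cos(pi*x)/pi**2 - 4*sin(pi*x)/pi**3 - 2*cos(pi*x)/pi**2; evaluating from -1 to 1: ∫_{-1}^{1} (2*x**2 - 2*x) cos(pi*x) dx = (-2/pi**2) - (6/pi**2) = -8/pi**2.
Hence a_1 = -8/pi**2.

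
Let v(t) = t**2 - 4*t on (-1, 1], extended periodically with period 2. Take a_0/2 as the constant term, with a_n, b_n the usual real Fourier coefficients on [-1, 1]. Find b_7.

-8/(7*pi)

b_7 = ∫_{-1}^{1} v(t) sin(7*pi*t) dt.
Integrating by parts twice (tabular method), an antiderivative of (t**2 - 4*t) sin(7*pi*t) is -t**2*cos(7*pi*t)/(7*pi) + 2*t*sin(7*pi*t)/(49*pi**2) + 4*t*cos(7*pi*t)/(7*pi) - 4*sin(7*pi*t)/(49*pi**2) + 2*cos(7*pi*t)/(343*pi**3); evaluating from -1 to 1: ∫_{-1}^{1} (t**2 - 4*t) sin(7*pi*t) dt = ((-147*pi**2 - 2)/(343*pi**3)) - ((-2 + 245*pi**2)/(343*pi**3)) = -8/(7*pi).
Hence b_7 = -8/(7*pi).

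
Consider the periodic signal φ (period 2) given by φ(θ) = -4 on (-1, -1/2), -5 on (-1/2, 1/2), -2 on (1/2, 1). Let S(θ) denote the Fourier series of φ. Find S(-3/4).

-4

φ is continuous at θ = -3/4 with value -4, so the series converges to -4 there.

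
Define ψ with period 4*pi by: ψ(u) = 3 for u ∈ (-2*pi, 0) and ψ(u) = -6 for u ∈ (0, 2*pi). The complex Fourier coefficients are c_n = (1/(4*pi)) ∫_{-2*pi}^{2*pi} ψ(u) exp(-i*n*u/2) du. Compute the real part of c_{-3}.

0

Since ψ is real-valued, Re(c_{-3}) = (1/(4*pi)) ∫_{-2*pi}^{2*pi} ψ(u) cos(-3*u/2) du = a_{3}/2.
Split the integral at the breakpoints.
Directly, an antiderivative of (3) cos(-3*u/2) is 2*sin(3*u/2); evaluating from -2*pi to 0: ∫_{-2*pi}^{0} (3) cos(-3*u/2) du = (0) - (0) = 0.
Directly, an antiderivative of (-6) cos(-3*u/2) is -4*sin(3*u/2); evaluating from 0 to 2*pi: ∫_{0}^{2*pi} (-6) cos(-3*u/2) du = (0) - (0) = 0.
So ∫_{-2*pi}^{2*pi} ψ(u) cos(-3*u/2) du = 0.
Hence Re(c_{-3}) = (1/(4*pi))·(0) = 0.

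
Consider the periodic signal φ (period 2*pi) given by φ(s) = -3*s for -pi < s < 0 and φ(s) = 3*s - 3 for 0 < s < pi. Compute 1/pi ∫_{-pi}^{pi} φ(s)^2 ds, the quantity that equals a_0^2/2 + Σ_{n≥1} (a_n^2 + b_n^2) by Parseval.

1/pi ∫_{-pi}^{pi} φ(s)^2 ds = 1/pi · (3*pi*(-3*pi + 3 + 2*pi**2)) = -9*pi + 9 + 6*pi**2.

-9*pi + 9 + 6*pi**2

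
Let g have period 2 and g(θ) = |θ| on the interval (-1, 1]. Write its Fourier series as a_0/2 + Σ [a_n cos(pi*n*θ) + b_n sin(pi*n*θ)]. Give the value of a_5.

-4/(25*pi**2)

a_5 = ∫_{-1}^{1} g(θ) cos(5*pi*θ) dθ.
g is even and cos(5*pi*θ) is even, so the integrand is even and a_5 = 2 ∫_0^{1} g(θ) cos(5*pi*θ) dθ.
Integrating by parts (boundary term plus one more integral), an antiderivative of (θ) cos(5*pi*θ) is θ*sin(5*pi*θ)/(5*pi) + cos(5*pi*θ)/(25*pi**2); evaluating from 0 to 1: ∫_{0}^{1} (θ) cos(5*pi*θ) dθ = (-1/(25*pi**2)) - (1/(25*pi**2)) = -2/(25*pi**2).
Hence a_5 = 2·(-2/(25*pi**2)) = -4/(25*pi**2).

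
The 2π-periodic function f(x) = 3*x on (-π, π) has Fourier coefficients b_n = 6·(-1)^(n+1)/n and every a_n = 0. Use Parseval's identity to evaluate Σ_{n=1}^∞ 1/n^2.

pi**2/6

Parseval: Σ b_n^2 = (1/π) ∫_{-π}^{π} f(x)^2 dx = 6*pi**2.
Σ b_n^2 = Σ 36/n^2, so Σ 1/n^2 = (6*pi**2)/36 = pi**2/6.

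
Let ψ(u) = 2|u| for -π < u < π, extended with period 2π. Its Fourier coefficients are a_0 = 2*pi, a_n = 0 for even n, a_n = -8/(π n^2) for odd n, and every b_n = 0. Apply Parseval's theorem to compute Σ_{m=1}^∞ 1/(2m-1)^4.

pi**4/96

Parseval: a_0^2/2 + Σ a_n^2 = (1/π) ∫_{-π}^{π} ψ(u)^2 du = 8*pi**2/3.
Subtract a_0^2/2 = 2*pi**2: Σ a_n^2 = 2*pi**2/3.
Only odd n contribute, with a_n^2 = 64/(π^2 n^4), so Σ_{m≥1} 1/(2m-1)^4 = π^2·(2*pi**2/3)/64 = pi**4/96.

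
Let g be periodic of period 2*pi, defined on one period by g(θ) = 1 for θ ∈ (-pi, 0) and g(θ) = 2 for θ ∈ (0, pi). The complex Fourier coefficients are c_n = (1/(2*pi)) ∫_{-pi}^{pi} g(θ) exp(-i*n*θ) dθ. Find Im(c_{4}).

0

Since g is real-valued, Im(c_{4}) = -(1/(2*pi)) ∫_{-pi}^{pi} g(θ) sin(4*θ) dθ = -b_{4}/2.
Split the integral at the breakpoints.
Directly, an antiderivative of (1) sin(4*θ) is -cos(4*θ)/4; evaluating from -pi to 0: ∫_{-pi}^{0} (1) sin(4*θ) dθ = (-1/4) - (-1/4) = 0.
Directly, an antiderivative of (2) sin(4*θ) is -cos(4*θ)/2; evaluating from 0 to pi: ∫_{0}^{pi} (2) sin(4*θ) dθ = (-1/2) - (-1/2) = 0.
So ∫_{-pi}^{pi} g(θ) sin(4*θ) dθ = 0.
Hence Im(c_{4}) = (-1/(2*pi))·(0) = 0.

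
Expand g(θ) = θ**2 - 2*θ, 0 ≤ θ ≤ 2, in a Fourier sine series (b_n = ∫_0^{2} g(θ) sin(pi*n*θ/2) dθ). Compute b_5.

b_5 = ∫_0^{2} (θ**2 - 2*θ) sin(5*pi*θ/2) dθ.
Integrating by parts twice (tabular method), an antiderivative of (θ**2 - 2*θ) sin(5*pi*θ/2) is -2*θ**2*cos(5*pi*θ/2)/(5*pi) + 8*θ*sin(5*pi*θ/2)/(25*pi**2) + 4*θ*cos(5*pi*θ/2)/(5*pi) - 8*sin(5*pi*θ/2)/(25*pi**2) + 16*cos(5*pi*θ/2)/(125*pi**3); evaluating from 0 to 2: ∫_{0}^{2} (θ**2 - 2*θ) sin(5*pi*θ/2) dθ = (-16/(125*pi**3)) - (16/(125*pi**3)) = -32/(125*pi**3).
Hence b_5 = -32/(125*pi**3).

-32/(125*pi**3)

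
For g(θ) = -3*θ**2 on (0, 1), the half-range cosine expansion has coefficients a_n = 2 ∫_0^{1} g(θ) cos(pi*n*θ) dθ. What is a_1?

a_1 = 2 ∫_0^{1} (-3*θ**2) cos(pi*θ) dθ.
Integrating by parts twice (tabular method), an antiderivative of (-3*θ**2) cos(pi*θ) is -3*θ**2*sin(pi*θ)/pi - 6*θ*cos(pi*θ)/pi**2 + 6*sin(pi*θ)/pi**3; evaluating from 0 to 1: ∫_{0}^{1} (-3*θ**2) cos(pi*θ) dθ = (6/pi**2) - (0) = 6/pi**2.
Hence a_1 = 2·(6/pi**2) = 12/pi**2.

12/pi**2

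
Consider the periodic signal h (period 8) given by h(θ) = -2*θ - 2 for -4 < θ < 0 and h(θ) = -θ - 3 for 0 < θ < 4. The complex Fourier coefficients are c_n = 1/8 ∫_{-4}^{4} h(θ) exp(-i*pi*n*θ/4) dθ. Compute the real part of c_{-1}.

Since h is real-valued, Re(c_{-1}) = 1/8 ∫_{-4}^{4} h(θ) cos(-pi*θ/4) dθ = a_{1}/2.
Split the integral at the breakpoints.
Integrating by parts (boundary term plus one more integral), an antiderivative of (-2*θ - 2) cos(-pi*θ/4) is -8*θ*sin(pi*θ/4)/pi - 8*sin(pi*θ/4)/pi - 32*cos(pi*θ/4)/pi**2; evaluating from -4 to 0: ∫_{-4}^{0} (-2*θ - 2) cos(-pi*θ/4) dθ = (-32/pi**2) - (32/pi**2) = -64/pi**2.
Integrating by parts (boundary term plus one more integral), an antiderivative of (-θ - 3) cos(-pi*θ/4) is -4*θ*sin(pi*θ/4)/pi - 12*sin(pi*θ/4)/pi - 16*cos(pi*θ/4)/pi**2; evaluating from 0 to 4: ∫_{0}^{4} (-θ - 3) cos(-pi*θ/4) dθ = (16/pi**2) - (-16/pi**2) = 32/pi**2.
So ∫_{-4}^{4} h(θ) cos(-pi*θ/4) dθ = -32/pi**2.
Hence Re(c_{-1}) = (1/8)·(-32/pi**2) = -4/pi**2.

-4/pi**2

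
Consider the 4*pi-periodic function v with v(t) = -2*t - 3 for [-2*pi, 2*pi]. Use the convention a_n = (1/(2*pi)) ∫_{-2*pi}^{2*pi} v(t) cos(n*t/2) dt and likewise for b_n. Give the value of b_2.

b_2 = (1/(2*pi)) ∫_{-2*pi}^{2*pi} v(t) sin(t) dt.
Integrating by parts (boundary term plus one more integral), an antiderivative of (-2*t - 3) sin(t) is 2*t*cos(t) - 2*sin(t) + 3*cos(t); evaluating from -2*pi to 2*pi: ∫_{-2*pi}^{2*pi} (-2*t - 3) sin(t) dt = (3 + 4*pi) - (3 - 4*pi) = 8*pi.
Hence b_2 = (1/(2*pi))·(8*pi) = 4.

4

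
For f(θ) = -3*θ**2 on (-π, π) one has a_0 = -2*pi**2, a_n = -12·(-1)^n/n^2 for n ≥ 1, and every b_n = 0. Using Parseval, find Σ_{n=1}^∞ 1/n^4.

Parseval: a_0^2/2 + Σ a_n^2 = (1/π) ∫_{-π}^{π} f(θ)^2 dθ = 18*pi**4/5.
Subtract a_0^2/2 = 2*pi**4: Σ a_n^2 = 8*pi**4/5.
Since a_n^2 = 144/n^4, Σ 1/n^4 = pi**4/90.

pi**4/90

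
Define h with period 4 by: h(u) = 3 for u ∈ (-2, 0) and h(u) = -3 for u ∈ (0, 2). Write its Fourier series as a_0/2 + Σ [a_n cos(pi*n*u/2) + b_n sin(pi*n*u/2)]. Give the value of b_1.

b_1 = 1/2 ∫_{-2}^{2} h(u) sin(pi*u/2) du.
h is odd and sin(pi*u/2) is odd, so the integrand is even and b_1 = ∫_0^{2} h(u) sin(pi*u/2) du.
Directly, an antiderivative of (-3) sin(pi*u/2) is 6*cos(pi*u/2)/pi; evaluating from 0 to 2: ∫_{0}^{2} (-3) sin(pi*u/2) du = (-6/pi) - (6/pi) = -12/pi.
Hence b_1 = -12/pi.

-12/pi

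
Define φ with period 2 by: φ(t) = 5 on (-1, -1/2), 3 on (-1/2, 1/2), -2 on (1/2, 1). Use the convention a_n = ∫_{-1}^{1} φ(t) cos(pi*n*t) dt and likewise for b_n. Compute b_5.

-7/(5*pi)

b_5 = ∫_{-1}^{1} φ(t) sin(5*pi*t) dt.
Split the integral at the breakpoints.
Directly, an antiderivative of (5) sin(5*pi*t) is -cos(5*pi*t)/pi; evaluating from -1 to -1/2: ∫_{-1}^{-1/2} (5) sin(5*pi*t) dt = (0) - (1/pi) = -1/pi.
Directly, an antiderivative of (3) sin(5*pi*t) is -3*cos(5*pi*t)/(5*pi); evaluating from -1/2 to 1/2: ∫_{-1/2}^{1/2} (3) sin(5*pi*t) dt = (0) - (0) = 0.
Directly, an antiderivative of (-2) sin(5*pi*t) is 2*cos(5*pi*t)/(5*pi); evaluating from 1/2 to 1: ∫_{1/2}^{1} (-2) sin(5*pi*t) dt = (-2/(5*pi)) - (0) = -2/(5*pi).
Summing the pieces gives b_5 = -7/(5*pi).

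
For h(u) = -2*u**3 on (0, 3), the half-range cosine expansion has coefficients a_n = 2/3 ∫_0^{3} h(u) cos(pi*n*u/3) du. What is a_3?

4*(-4 + 9*pi**2)/pi**4

a_3 = 2/3 ∫_0^{3} (-2*u**3) cos(pi*u) du.
Integrating by parts three times (tabular method), an antiderivative of (-2*u**3) cos(pi*u) is -2*u**3*sin(pi*u)/pi - 6*u**2*cos(pi*u)/pi**2 + 12*u*sin(pi*u)/pi**3 + 12*cos(pi*u)/pi**4; evaluating from 0 to 3: ∫_{0}^{3} (-2*u**3) cos(pi*u) du = (6*(-2 + 9*pi**2)/pi**4) - (12/pi**4) = 6*(-4 + 9*pi**2)/pi**4.
Hence a_3 = (2/3)·(6*(-4 + 9*pi**2)/pi**4) = 4*(-4 + 9*pi**2)/pi**4.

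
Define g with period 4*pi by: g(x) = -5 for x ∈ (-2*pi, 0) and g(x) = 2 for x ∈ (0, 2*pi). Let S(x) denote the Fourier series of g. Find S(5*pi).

2

x = 5*pi differs from x = pi by 1 full period(s), and the series is 4*pi-periodic.
g is continuous at x = pi with value 2, so the series converges to 2 there.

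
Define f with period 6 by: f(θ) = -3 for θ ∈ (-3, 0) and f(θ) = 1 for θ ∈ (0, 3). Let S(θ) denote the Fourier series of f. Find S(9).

-1

θ = 9 differs from θ = -3 by 2 full period(s), and the series is 6-periodic.
At θ = -3 the one-sided limits are f(-3^-) = 1 and f(-3^+) = -3.
By Dirichlet's theorem the series converges to their average, [(1) + (-3)]/2 = -1.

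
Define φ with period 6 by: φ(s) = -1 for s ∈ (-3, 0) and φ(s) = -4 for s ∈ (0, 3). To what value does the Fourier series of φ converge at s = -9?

s = -9 differs from s = -3 by -1 full period(s), and the series is 6-periodic.
At s = -3 the one-sided limits are φ(-3^-) = -4 and φ(-3^+) = -1.
By Dirichlet's theorem the series converges to their average, [(-4) + (-1)]/2 = -5/2.

-5/2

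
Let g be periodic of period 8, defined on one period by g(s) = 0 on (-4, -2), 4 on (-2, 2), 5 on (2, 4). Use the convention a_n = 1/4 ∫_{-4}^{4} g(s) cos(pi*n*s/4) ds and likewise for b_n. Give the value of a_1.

3/pi

a_1 = 1/4 ∫_{-4}^{4} g(s) cos(pi*s/4) ds.
Split the integral at the breakpoints.
∫_{-4}^{-2} (0) cos(pi*s/4) ds = 0.
Directly, an antiderivative of (4) cos(pi*s/4) is 16*sin(pi*s/4)/pi; evaluating from -2 to 2: ∫_{-2}^{2} (4) cos(pi*s/4) ds = (16/pi) - (-16/pi) = 32/pi.
Directly, an antiderivative of (5) cos(pi*s/4) is 20*sin(pi*s/4)/pi; evaluating from 2 to 4: ∫_{2}^{4} (5) cos(pi*s/4) ds = (0) - (20/pi) = -20/pi.
Summing the pieces and multiplying by (1/4) gives a_1 = 3/pi.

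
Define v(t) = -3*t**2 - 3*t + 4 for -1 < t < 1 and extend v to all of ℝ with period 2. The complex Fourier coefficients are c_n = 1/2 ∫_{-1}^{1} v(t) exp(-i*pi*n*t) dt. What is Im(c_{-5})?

-3/(5*pi)

Since v is real-valued, Im(c_{-5}) = -1/2 ∫_{-1}^{1} v(t) sin(-5*pi*t) dt = b_{5}/2.
Integrating by parts twice (tabular method), an antiderivative of (-3*t**2 - 3*t + 4) sin(-5*pi*t) is -3*t**2*cos(5*pi*t)/(5*pi) + 6*t*sin(5*pi*t)/(25*pi**2) - 3*t*cos(5*pi*t)/(5*pi) + 3*sin(5*pi*t)/(25*pi**2) + 6*cos(5*pi*t)/(125*pi**3) + 4*cos(5*pi*t)/(5*pi); evaluating from -1 to 1: ∫_{-1}^{1} (-3*t**2 - 3*t + 4) sin(-5*pi*t) dt = (2*(-3 + 25*pi**2)/(125*pi**3)) - (2*(-50*pi**2 - 3)/(125*pi**3)) = 6/(5*pi).
Hence Im(c_{-5}) = (-1/2)·(6/(5*pi)) = -3/(5*pi).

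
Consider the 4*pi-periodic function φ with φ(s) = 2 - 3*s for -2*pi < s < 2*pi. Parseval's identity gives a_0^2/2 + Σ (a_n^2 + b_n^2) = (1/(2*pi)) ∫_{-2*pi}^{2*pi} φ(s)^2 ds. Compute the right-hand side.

8 + 24*pi**2

(1/(2*pi)) ∫_{-2*pi}^{2*pi} φ(s)^2 ds = (1/(2*pi)) · (16*pi + 48*pi**3) = 8 + 24*pi**2.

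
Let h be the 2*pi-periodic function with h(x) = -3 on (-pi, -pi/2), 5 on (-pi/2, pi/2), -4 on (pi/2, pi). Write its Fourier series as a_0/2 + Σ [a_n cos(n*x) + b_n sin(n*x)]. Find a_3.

a_3 = 1/pi ∫_{-pi}^{pi} h(x) cos(3*x) dx.
Split the integral at the breakpoints.
Directly, an antiderivative of (-3) cos(3*x) is -sin(3*x); evaluating from -pi to -pi/2: ∫_{-pi}^{-pi/2} (-3) cos(3*x) dx = (-1) - (0) = -1.
Directly, an antiderivative of (5) cos(3*x) is 5*sin(3*x)/3; evaluating from -pi/2 to pi/2: ∫_{-pi/2}^{pi/2} (5) cos(3*x) dx = (-5/3) - (5/3) = -10/3.
Directly, an antiderivative of (-4) cos(3*x) is -4*sin(3*x)/3; evaluating from pi/2 to pi: ∫_{pi/2}^{pi} (-4) cos(3*x) dx = (0) - (4/3) = -4/3.
Summing the pieces and multiplying by (1/pi) gives a_3 = -17/(3*pi).

-17/(3*pi)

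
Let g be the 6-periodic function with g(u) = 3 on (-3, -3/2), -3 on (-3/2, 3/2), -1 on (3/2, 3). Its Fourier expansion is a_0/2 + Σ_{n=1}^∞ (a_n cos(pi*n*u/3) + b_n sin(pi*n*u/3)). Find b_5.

-4/(5*pi)

b_5 = 1/3 ∫_{-3}^{3} g(u) sin(5*pi*u/3) du.
Split the integral at the breakpoints.
Directly, an antiderivative of (3) sin(5*pi*u/3) is -9*cos(5*pi*u/3)/(5*pi); evaluating from -3 to -3/2: ∫_{-3}^{-3/2} (3) sin(5*pi*u/3) du = (0) - (9/(5*pi)) = -9/(5*pi).
Directly, an antiderivative of (-3) sin(5*pi*u/3) is 9*cos(5*pi*u/3)/(5*pi); evaluating from -3/2 to 3/2: ∫_{-3/2}^{3/2} (-3) sin(5*pi*u/3) du = (0) - (0) = 0.
Directly, an antiderivative of (-1) sin(5*pi*u/3) is 3*cos(5*pi*u/3)/(5*pi); evaluating from 3/2 to 3: ∫_{3/2}^{3} (-1) sin(5*pi*u/3) du = (-3/(5*pi)) - (0) = -3/(5*pi).
Summing the pieces and multiplying by (1/3) gives b_5 = -4/(5*pi).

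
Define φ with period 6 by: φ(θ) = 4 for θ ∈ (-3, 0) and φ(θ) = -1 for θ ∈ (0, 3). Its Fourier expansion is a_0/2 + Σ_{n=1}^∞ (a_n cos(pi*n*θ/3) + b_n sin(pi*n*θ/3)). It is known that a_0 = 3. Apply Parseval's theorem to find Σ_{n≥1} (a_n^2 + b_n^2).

Parseval: a_0^2/2 + Σ_{n≥1} (a_n^2+b_n^2) = 1/3 ∫_{-3}^{3} φ(θ)^2 dθ = 17.
Subtract a_0^2/2 = 9/2: Σ (a_n^2+b_n^2) = 25/2.

25/2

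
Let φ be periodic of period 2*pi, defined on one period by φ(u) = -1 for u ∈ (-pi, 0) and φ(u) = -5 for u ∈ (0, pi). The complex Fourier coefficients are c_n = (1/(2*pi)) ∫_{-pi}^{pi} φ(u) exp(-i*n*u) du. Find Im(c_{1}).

Since φ is real-valued, Im(c_{1}) = -(1/(2*pi)) ∫_{-pi}^{pi} φ(u) sin(u) du = -b_{1}/2.
Split the integral at the breakpoints.
Directly, an antiderivative of (-1) sin(u) is cos(u); evaluating from -pi to 0: ∫_{-pi}^{0} (-1) sin(u) du = (1) - (-1) = 2.
Directly, an antiderivative of (-5) sin(u) is 5*cos(u); evaluating from 0 to pi: ∫_{0}^{pi} (-5) sin(u) du = (-5) - (5) = -10.
So ∫_{-pi}^{pi} φ(u) sin(u) du = -8.
Hence Im(c_{1}) = (-1/(2*pi))·(-8) = 4/pi.

4/pi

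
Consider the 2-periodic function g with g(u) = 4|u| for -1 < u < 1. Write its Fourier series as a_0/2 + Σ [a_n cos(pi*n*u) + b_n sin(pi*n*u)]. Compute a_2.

a_2 = ∫_{-1}^{1} g(u) cos(2*pi*u) du.
g is even and cos(2*pi*u) is even, so the integrand is even and a_2 = 2 ∫_0^{1} g(u) cos(2*pi*u) du.
Integrating by parts (boundary term plus one more integral), an antiderivative of (4*u) cos(2*pi*u) is 2*u*sin(2*pi*u)/pi + cos(2*pi*u)/pi**2; evaluating from 0 to 1: ∫_{0}^{1} (4*u) cos(2*pi*u) du = (pi**(-2)) - (pi**(-2)) = 0.
Hence a_2 = 2·(0) = 0.

0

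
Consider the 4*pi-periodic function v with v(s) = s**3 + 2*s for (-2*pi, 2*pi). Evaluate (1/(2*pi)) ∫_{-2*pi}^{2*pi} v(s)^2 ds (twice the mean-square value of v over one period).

(1/(2*pi)) ∫_{-2*pi}^{2*pi} v(s)^2 ds = (1/(2*pi)) · (64*pi**3*(35 + 84*pi**2 + 60*pi**4)/105) = 32*pi**2*(35 + 84*pi**2 + 60*pi**4)/105.

32*pi**2*(35 + 84*pi**2 + 60*pi**4)/105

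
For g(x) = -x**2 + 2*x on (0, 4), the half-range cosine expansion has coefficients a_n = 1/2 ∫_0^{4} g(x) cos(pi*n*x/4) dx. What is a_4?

-4/pi**2

a_4 = 1/2 ∫_0^{4} (-x**2 + 2*x) cos(pi*x) dx.
Integrating by parts twice (tabular method), an antiderivative of (-x**2 + 2*x) cos(pi*x) is -x**2*sin(pi*x)/pi + 2*x*sin(pi*x)/pi - 2*x*cos(pi*x)/pi**2 + 2*sin(pi*x)/pi**3 + 2*cos(pi*x)/pi**2; evaluating from 0 to 4: ∫_{0}^{4} (-x**2 + 2*x) cos(pi*x) dx = (-6/pi**2) - (2/pi**2) = -8/pi**2.
Hence a_4 = (1/2)·(-8/pi**2) = -4/pi**2.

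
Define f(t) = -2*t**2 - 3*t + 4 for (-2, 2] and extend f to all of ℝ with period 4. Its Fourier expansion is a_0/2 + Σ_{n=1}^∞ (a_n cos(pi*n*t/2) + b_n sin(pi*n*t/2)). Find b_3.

-4/pi

b_3 = 1/2 ∫_{-2}^{2} f(t) sin(3*pi*t/2) dt.
Integrating by parts twice (tabular method), an antiderivative of (-2*t**2 - 3*t + 4) sin(3*pi*t/2) is 4*t**2*cos(3*pi*t/2)/(3*pi) - 16*t*sin(3*pi*t/2)/(9*pi**2) + 2*t*cos(3*pi*t/2)/pi - 4*sin(3*pi*t/2)/(3*pi**2) - 8*cos(3*pi*t/2)/(3*pi) - 32*cos(3*pi*t/2)/(27*pi**3); evaluating from -2 to 2: ∫_{-2}^{2} (-2*t**2 - 3*t + 4) sin(3*pi*t/2) dt = (4*(8 - 45*pi**2)/(27*pi**3)) - (4*(8 + 9*pi**2)/(27*pi**3)) = -8/pi.
Hence b_3 = (1/2)·(-8/pi) = -4/pi.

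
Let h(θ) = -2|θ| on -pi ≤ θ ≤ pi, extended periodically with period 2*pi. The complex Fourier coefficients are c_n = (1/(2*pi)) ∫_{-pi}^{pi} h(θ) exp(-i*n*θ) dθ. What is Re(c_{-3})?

4/(9*pi)

Since h is real-valued, Re(c_{-3}) = (1/(2*pi)) ∫_{-pi}^{pi} h(θ) cos(-3*θ) dθ = a_{3}/2.
h is even and cos(-3*θ) is even, so the integrand is even: ∫_{-pi}^{pi} h(θ) cos(-3*θ) dθ = 2∫_0^{pi} h(θ) cos(-3*θ) dθ.
Integrating by parts (boundary term plus one more integral), an antiderivative of (-2*θ) cos(-3*θ) is -2*θ*sin(3*θ)/3 - 2*cos(3*θ)/9; evaluating from 0 to pi: ∫_{0}^{pi} (-2*θ) cos(-3*θ) dθ = (2/9) - (-2/9) = 4/9.
So ∫_{-pi}^{pi} h(θ) cos(-3*θ) dθ = 8/9.
Hence Re(c_{-3}) = (1/(2*pi))·(8/9) = 4/(9*pi).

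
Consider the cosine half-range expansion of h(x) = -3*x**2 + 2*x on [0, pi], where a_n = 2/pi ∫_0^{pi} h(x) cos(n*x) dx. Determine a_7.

a_7 = 2/pi ∫_0^{pi} (-3*x**2 + 2*x) cos(7*x) dx.
Integrating by parts twice (tabular method), an antiderivative of (-3*x**2 + 2*x) cos(7*x) is -3*x**2*sin(7*x)/7 + 2*x*sin(7*x)/7 - 6*x*cos(7*x)/49 + 6*sin(7*x)/343 + 2*cos(7*x)/49; evaluating from 0 to pi: ∫_{0}^{pi} (-3*x**2 + 2*x) cos(7*x) dx = (-2/49 + 6*pi/49) - (2/49) = -4/49 + 6*pi/49.
Hence a_7 = (2/pi)·(-4/49 + 6*pi/49) = 4*(-2 + 3*pi)/(49*pi).

4*(-2 + 3*pi)/(49*pi)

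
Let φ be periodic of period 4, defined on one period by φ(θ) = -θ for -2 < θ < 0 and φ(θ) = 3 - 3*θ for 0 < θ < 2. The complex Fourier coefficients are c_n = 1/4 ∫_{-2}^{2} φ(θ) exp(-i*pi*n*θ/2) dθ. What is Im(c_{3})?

Since φ is real-valued, Im(c_{3}) = -1/4 ∫_{-2}^{2} φ(θ) sin(3*pi*θ/2) dθ = -b_{3}/2.
Split the integral at the breakpoints.
Integrating by parts (boundary term plus one more integral), an antiderivative of (-θ) sin(3*pi*θ/2) is 2*θ*cos(3*pi*θ/2)/(3*pi) - 4*sin(3*pi*θ/2)/(9*pi**2); evaluating from -2 to 0: ∫_{-2}^{0} (-θ) sin(3*pi*θ/2) dθ = (0) - (4/(3*pi)) = -4/(3*pi).
Integrating by parts (boundary term plus one more integral), an antiderivative of (3 - 3*θ) sin(3*pi*θ/2) is 2*θ*cos(3*pi*θ/2)/pi - 4*sin(3*pi*θ/2)/(3*pi**2) - 2*cos(3*pi*θ/2)/pi; evaluating from 0 to 2: ∫_{0}^{2} (3 - 3*θ) sin(3*pi*θ/2) dθ = (-2/pi) - (-2/pi) = 0.
So ∫_{-2}^{2} φ(θ) sin(3*pi*θ/2) dθ = -4/(3*pi).
Hence Im(c_{3}) = (-1/4)·(-4/(3*pi)) = 1/(3*pi).

1/(3*pi)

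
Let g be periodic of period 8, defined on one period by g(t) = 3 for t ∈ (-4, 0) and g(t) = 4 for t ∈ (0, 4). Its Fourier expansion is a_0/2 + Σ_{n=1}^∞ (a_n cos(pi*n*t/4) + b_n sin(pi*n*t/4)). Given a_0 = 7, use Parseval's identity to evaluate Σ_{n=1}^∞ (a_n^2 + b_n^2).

1/2

Parseval: a_0^2/2 + Σ_{n≥1} (a_n^2+b_n^2) = 1/4 ∫_{-4}^{4} g(t)^2 dt = 25.
Subtract a_0^2/2 = 49/2: Σ (a_n^2+b_n^2) = 1/2.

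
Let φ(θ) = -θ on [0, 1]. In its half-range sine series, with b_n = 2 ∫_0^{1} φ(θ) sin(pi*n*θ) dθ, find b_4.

b_4 = 2 ∫_0^{1} (-θ) sin(4*pi*θ) dθ.
Integrating by parts (boundary term plus one more integral), an antiderivative of (-θ) sin(4*pi*θ) is θ*cos(4*pi*θ)/(4*pi) - sin(4*pi*θ)/(16*pi**2); evaluating from 0 to 1: ∫_{0}^{1} (-θ) sin(4*pi*θ) dθ = (1/(4*pi)) - (0) = 1/(4*pi).
Hence b_4 = 2·(1/(4*pi)) = 1/(2*pi).

1/(2*pi)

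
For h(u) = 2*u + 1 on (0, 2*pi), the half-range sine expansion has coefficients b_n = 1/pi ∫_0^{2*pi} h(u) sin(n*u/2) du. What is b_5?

4*(1 + 2*pi)/(5*pi)

b_5 = 1/pi ∫_0^{2*pi} (2*u + 1) sin(5*u/2) du.
Integrating by parts (boundary term plus one more integral), an antiderivative of (2*u + 1) sin(5*u/2) is -4*u*cos(5*u/2)/5 + 8*sin(5*u/2)/25 - 2*cos(5*u/2)/5; evaluating from 0 to 2*pi: ∫_{0}^{2*pi} (2*u + 1) sin(5*u/2) du = (2/5 + 8*pi/5) - (-2/5) = 4/5 + 8*pi/5.
Hence b_5 = (1/pi)·(4/5 + 8*pi/5) = 4*(1 + 2*pi)/(5*pi).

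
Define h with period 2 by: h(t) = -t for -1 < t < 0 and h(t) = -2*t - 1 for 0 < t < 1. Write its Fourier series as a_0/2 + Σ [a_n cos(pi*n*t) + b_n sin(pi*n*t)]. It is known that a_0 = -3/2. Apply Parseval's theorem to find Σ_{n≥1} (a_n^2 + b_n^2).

85/24

Parseval: a_0^2/2 + Σ_{n≥1} (a_n^2+b_n^2) = ∫_{-1}^{1} h(t)^2 dt = 14/3.
Subtract a_0^2/2 = 9/8: Σ (a_n^2+b_n^2) = 85/24.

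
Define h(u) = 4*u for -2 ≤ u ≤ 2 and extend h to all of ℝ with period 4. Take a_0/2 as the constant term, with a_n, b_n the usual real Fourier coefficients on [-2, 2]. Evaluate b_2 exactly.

b_2 = 1/2 ∫_{-2}^{2} h(u) sin(pi*u) du.
h is odd and sin(pi*u) is odd, so the integrand is even and b_2 = ∫_0^{2} h(u) sin(pi*u) du.
Integrating by parts (boundary term plus one more integral), an antiderivative of (4*u) sin(pi*u) is -4*u*cos(pi*u)/pi + 4*sin(pi*u)/pi**2; evaluating from 0 to 2: ∫_{0}^{2} (4*u) sin(pi*u) du = (-8/pi) - (0) = -8/pi.
Hence b_2 = -8/pi.

-8/pi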